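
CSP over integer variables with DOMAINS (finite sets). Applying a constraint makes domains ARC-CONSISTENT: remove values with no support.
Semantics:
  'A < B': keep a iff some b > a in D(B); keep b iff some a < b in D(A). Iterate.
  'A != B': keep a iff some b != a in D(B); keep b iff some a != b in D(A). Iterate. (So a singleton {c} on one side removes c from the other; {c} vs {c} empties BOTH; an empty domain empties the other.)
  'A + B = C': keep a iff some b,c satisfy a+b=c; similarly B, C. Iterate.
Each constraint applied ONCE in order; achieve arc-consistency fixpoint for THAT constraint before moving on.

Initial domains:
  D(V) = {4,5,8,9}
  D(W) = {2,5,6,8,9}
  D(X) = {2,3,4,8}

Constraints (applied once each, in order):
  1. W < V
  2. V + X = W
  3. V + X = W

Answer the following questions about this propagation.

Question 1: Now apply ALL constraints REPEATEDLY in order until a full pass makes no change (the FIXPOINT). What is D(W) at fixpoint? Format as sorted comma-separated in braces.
Answer: {}

Derivation:
pass 0 (initial): D(W)={2,5,6,8,9}
pass 1: V {4,5,8,9}->{4,5}; W {2,5,6,8,9}->{6,8}; X {2,3,4,8}->{2,3,4}
pass 2: V {4,5}->{}; W {6,8}->{}; X {2,3,4}->{}
pass 3: no change
Fixpoint after 3 passes: D(W) = {}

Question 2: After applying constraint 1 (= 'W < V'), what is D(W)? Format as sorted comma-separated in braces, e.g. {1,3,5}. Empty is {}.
Constraint 1 (W < V) on D(W)={2,5,6,8,9} D(V)={4,5,8,9}: W {2,5,6,8,9}->{2,5,6,8}
So after constraint 1: D(W) = {2,5,6,8}

Answer: {2,5,6,8}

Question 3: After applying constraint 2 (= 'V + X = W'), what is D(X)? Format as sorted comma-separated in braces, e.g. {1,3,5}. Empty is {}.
Constraint 1 (W < V) on D(W)={2,5,6,8,9} D(V)={4,5,8,9}: W {2,5,6,8,9}->{2,5,6,8}
Constraint 2 (V + X = W) on D(V)={4,5,8,9} D(X)={2,3,4,8} D(W)={2,5,6,8}: V {4,5,8,9}->{4,5}; X {2,3,4,8}->{2,3,4}; W {2,5,6,8}->{6,8}
So after constraint 2: D(X) = {2,3,4}

Answer: {2,3,4}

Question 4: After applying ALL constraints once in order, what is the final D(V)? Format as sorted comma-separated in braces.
Answer: {4,5}

Derivation:
Constraint 1 (W < V) on D(W)={2,5,6,8,9} D(V)={4,5,8,9}: W {2,5,6,8,9}->{2,5,6,8}
Constraint 2 (V + X = W) on D(V)={4,5,8,9} D(X)={2,3,4,8} D(W)={2,5,6,8}: V {4,5,8,9}->{4,5}; X {2,3,4,8}->{2,3,4}; W {2,5,6,8}->{6,8}
Constraint 3 (V + X = W) on D(V)={4,5} D(X)={2,3,4} D(W)={6,8}: no change
So after all 3 constraints: D(V) = {4,5}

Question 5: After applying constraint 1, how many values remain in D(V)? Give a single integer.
Constraint 1 (W < V) on D(W)={2,5,6,8,9} D(V)={4,5,8,9}: W {2,5,6,8,9}->{2,5,6,8}
So after constraint 1: D(V)={4,5,8,9}, size = 4

Answer: 4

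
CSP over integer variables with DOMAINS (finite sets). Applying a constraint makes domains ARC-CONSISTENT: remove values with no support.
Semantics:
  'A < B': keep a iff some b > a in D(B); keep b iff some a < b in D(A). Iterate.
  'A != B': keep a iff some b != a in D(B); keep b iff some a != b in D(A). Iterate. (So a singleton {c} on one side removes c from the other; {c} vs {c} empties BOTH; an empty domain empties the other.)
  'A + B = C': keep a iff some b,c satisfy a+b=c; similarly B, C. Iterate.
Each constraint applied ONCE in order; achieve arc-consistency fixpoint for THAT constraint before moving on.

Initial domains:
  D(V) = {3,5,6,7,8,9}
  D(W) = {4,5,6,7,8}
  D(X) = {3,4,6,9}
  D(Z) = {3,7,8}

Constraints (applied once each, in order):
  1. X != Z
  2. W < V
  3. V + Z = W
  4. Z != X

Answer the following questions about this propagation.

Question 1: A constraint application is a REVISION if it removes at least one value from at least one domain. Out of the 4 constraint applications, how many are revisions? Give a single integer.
Constraint 1 (X != Z) on D(X)={3,4,6,9} D(Z)={3,7,8}: no change => not a revision
Constraint 2 (W < V) on D(W)={4,5,6,7,8} D(V)={3,5,6,7,8,9}: V {3,5,6,7,8,9}->{5,6,7,8,9} => REVISION
Constraint 3 (V + Z = W) on D(V)={5,6,7,8,9} D(Z)={3,7,8} D(W)={4,5,6,7,8}: V {5,6,7,8,9}->{5}; Z {3,7,8}->{3}; W {4,5,6,7,8}->{8} => REVISION
Constraint 4 (Z != X) on D(Z)={3} D(X)={3,4,6,9}: X {3,4,6,9}->{4,6,9} => REVISION
Total revisions = 3

Answer: 3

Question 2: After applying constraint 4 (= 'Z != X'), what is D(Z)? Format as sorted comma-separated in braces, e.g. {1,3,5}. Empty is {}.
Answer: {3}

Derivation:
Constraint 1 (X != Z) on D(X)={3,4,6,9} D(Z)={3,7,8}: no change
Constraint 2 (W < V) on D(W)={4,5,6,7,8} D(V)={3,5,6,7,8,9}: V {3,5,6,7,8,9}->{5,6,7,8,9}
Constraint 3 (V + Z = W) on D(V)={5,6,7,8,9} D(Z)={3,7,8} D(W)={4,5,6,7,8}: V {5,6,7,8,9}->{5}; Z {3,7,8}->{3}; W {4,5,6,7,8}->{8}
Constraint 4 (Z != X) on D(Z)={3} D(X)={3,4,6,9}: X {3,4,6,9}->{4,6,9}
So after constraint 4: D(Z) = {3}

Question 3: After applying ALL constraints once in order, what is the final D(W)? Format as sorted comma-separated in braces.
Answer: {8}

Derivation:
Constraint 1 (X != Z) on D(X)={3,4,6,9} D(Z)={3,7,8}: no change
Constraint 2 (W < V) on D(W)={4,5,6,7,8} D(V)={3,5,6,7,8,9}: V {3,5,6,7,8,9}->{5,6,7,8,9}
Constraint 3 (V + Z = W) on D(V)={5,6,7,8,9} D(Z)={3,7,8} D(W)={4,5,6,7,8}: V {5,6,7,8,9}->{5}; Z {3,7,8}->{3}; W {4,5,6,7,8}->{8}
Constraint 4 (Z != X) on D(Z)={3} D(X)={3,4,6,9}: X {3,4,6,9}->{4,6,9}
So after all 4 constraints: D(W) = {8}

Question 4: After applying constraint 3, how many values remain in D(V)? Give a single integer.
Constraint 1 (X != Z) on D(X)={3,4,6,9} D(Z)={3,7,8}: no change
Constraint 2 (W < V) on D(W)={4,5,6,7,8} D(V)={3,5,6,7,8,9}: V {3,5,6,7,8,9}->{5,6,7,8,9}
Constraint 3 (V + Z = W) on D(V)={5,6,7,8,9} D(Z)={3,7,8} D(W)={4,5,6,7,8}: V {5,6,7,8,9}->{5}; Z {3,7,8}->{3}; W {4,5,6,7,8}->{8}
So after constraint 3: D(V)={5}, size = 1

Answer: 1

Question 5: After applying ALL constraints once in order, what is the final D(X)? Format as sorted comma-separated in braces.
Answer: {4,6,9}

Derivation:
Constraint 1 (X != Z) on D(X)={3,4,6,9} D(Z)={3,7,8}: no change
Constraint 2 (W < V) on D(W)={4,5,6,7,8} D(V)={3,5,6,7,8,9}: V {3,5,6,7,8,9}->{5,6,7,8,9}
Constraint 3 (V + Z = W) on D(V)={5,6,7,8,9} D(Z)={3,7,8} D(W)={4,5,6,7,8}: V {5,6,7,8,9}->{5}; Z {3,7,8}->{3}; W {4,5,6,7,8}->{8}
Constraint 4 (Z != X) on D(Z)={3} D(X)={3,4,6,9}: X {3,4,6,9}->{4,6,9}
So after all 4 constraints: D(X) = {4,6,9}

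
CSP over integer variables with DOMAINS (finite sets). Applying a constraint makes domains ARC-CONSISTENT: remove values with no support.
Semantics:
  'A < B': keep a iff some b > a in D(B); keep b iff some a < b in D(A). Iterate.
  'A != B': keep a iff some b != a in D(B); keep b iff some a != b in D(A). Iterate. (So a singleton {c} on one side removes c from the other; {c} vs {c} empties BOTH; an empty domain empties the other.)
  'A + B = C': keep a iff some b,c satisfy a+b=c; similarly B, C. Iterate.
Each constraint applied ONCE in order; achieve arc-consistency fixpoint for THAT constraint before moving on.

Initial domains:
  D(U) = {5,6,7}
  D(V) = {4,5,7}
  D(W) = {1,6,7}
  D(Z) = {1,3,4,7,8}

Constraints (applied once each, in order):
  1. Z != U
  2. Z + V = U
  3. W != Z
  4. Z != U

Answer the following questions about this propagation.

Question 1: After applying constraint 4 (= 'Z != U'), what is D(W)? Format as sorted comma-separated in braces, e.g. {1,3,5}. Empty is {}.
Answer: {1,6,7}

Derivation:
Constraint 1 (Z != U) on D(Z)={1,3,4,7,8} D(U)={5,6,7}: no change
Constraint 2 (Z + V = U) on D(Z)={1,3,4,7,8} D(V)={4,5,7} D(U)={5,6,7}: Z {1,3,4,7,8}->{1,3}; V {4,5,7}->{4,5}
Constraint 3 (W != Z) on D(W)={1,6,7} D(Z)={1,3}: no change
Constraint 4 (Z != U) on D(Z)={1,3} D(U)={5,6,7}: no change
So after constraint 4: D(W) = {1,6,7}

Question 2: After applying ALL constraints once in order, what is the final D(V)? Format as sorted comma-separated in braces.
Answer: {4,5}

Derivation:
Constraint 1 (Z != U) on D(Z)={1,3,4,7,8} D(U)={5,6,7}: no change
Constraint 2 (Z + V = U) on D(Z)={1,3,4,7,8} D(V)={4,5,7} D(U)={5,6,7}: Z {1,3,4,7,8}->{1,3}; V {4,5,7}->{4,5}
Constraint 3 (W != Z) on D(W)={1,6,7} D(Z)={1,3}: no change
Constraint 4 (Z != U) on D(Z)={1,3} D(U)={5,6,7}: no change
So after all 4 constraints: D(V) = {4,5}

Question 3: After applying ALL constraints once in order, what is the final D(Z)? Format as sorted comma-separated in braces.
Constraint 1 (Z != U) on D(Z)={1,3,4,7,8} D(U)={5,6,7}: no change
Constraint 2 (Z + V = U) on D(Z)={1,3,4,7,8} D(V)={4,5,7} D(U)={5,6,7}: Z {1,3,4,7,8}->{1,3}; V {4,5,7}->{4,5}
Constraint 3 (W != Z) on D(W)={1,6,7} D(Z)={1,3}: no change
Constraint 4 (Z != U) on D(Z)={1,3} D(U)={5,6,7}: no change
So after all 4 constraints: D(Z) = {1,3}

Answer: {1,3}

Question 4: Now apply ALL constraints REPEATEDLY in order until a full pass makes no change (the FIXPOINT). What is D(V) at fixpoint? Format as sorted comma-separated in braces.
pass 0 (initial): D(V)={4,5,7}
pass 1: V {4,5,7}->{4,5}; Z {1,3,4,7,8}->{1,3}
pass 2: no change
Fixpoint after 2 passes: D(V) = {4,5}

Answer: {4,5}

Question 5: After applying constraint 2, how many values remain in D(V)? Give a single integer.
Constraint 1 (Z != U) on D(Z)={1,3,4,7,8} D(U)={5,6,7}: no change
Constraint 2 (Z + V = U) on D(Z)={1,3,4,7,8} D(V)={4,5,7} D(U)={5,6,7}: Z {1,3,4,7,8}->{1,3}; V {4,5,7}->{4,5}
So after constraint 2: D(V)={4,5}, size = 2

Answer: 2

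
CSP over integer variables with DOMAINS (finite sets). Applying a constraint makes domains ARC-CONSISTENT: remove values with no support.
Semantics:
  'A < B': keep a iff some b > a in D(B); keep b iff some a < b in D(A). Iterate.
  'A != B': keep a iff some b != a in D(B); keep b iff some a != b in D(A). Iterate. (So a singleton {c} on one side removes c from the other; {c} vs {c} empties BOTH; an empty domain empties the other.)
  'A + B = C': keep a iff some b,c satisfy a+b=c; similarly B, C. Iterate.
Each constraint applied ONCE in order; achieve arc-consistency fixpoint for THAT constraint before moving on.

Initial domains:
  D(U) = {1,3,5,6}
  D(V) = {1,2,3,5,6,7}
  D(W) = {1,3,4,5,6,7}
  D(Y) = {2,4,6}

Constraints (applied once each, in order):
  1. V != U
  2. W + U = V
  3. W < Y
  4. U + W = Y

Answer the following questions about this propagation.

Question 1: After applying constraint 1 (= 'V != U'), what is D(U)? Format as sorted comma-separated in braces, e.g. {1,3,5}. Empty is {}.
Constraint 1 (V != U) on D(V)={1,2,3,5,6,7} D(U)={1,3,5,6}: no change
So after constraint 1: D(U) = {1,3,5,6}

Answer: {1,3,5,6}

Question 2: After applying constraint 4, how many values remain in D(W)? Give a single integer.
Answer: 3

Derivation:
Constraint 1 (V != U) on D(V)={1,2,3,5,6,7} D(U)={1,3,5,6}: no change
Constraint 2 (W + U = V) on D(W)={1,3,4,5,6,7} D(U)={1,3,5,6} D(V)={1,2,3,5,6,7}: W {1,3,4,5,6,7}->{1,3,4,5,6}; V {1,2,3,5,6,7}->{2,5,6,7}
Constraint 3 (W < Y) on D(W)={1,3,4,5,6} D(Y)={2,4,6}: W {1,3,4,5,6}->{1,3,4,5}
Constraint 4 (U + W = Y) on D(U)={1,3,5,6} D(W)={1,3,4,5} D(Y)={2,4,6}: U {1,3,5,6}->{1,3,5}; W {1,3,4,5}->{1,3,5}
So after constraint 4: D(W)={1,3,5}, size = 3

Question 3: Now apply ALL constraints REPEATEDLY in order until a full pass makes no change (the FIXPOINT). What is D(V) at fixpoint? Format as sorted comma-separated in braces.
Answer: {2,6}

Derivation:
pass 0 (initial): D(V)={1,2,3,5,6,7}
pass 1: U {1,3,5,6}->{1,3,5}; V {1,2,3,5,6,7}->{2,5,6,7}; W {1,3,4,5,6,7}->{1,3,5}
pass 2: V {2,5,6,7}->{2,6}
pass 3: no change
Fixpoint after 3 passes: D(V) = {2,6}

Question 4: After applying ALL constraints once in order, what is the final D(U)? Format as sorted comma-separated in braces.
Answer: {1,3,5}

Derivation:
Constraint 1 (V != U) on D(V)={1,2,3,5,6,7} D(U)={1,3,5,6}: no change
Constraint 2 (W + U = V) on D(W)={1,3,4,5,6,7} D(U)={1,3,5,6} D(V)={1,2,3,5,6,7}: W {1,3,4,5,6,7}->{1,3,4,5,6}; V {1,2,3,5,6,7}->{2,5,6,7}
Constraint 3 (W < Y) on D(W)={1,3,4,5,6} D(Y)={2,4,6}: W {1,3,4,5,6}->{1,3,4,5}
Constraint 4 (U + W = Y) on D(U)={1,3,5,6} D(W)={1,3,4,5} D(Y)={2,4,6}: U {1,3,5,6}->{1,3,5}; W {1,3,4,5}->{1,3,5}
So after all 4 constraints: D(U) = {1,3,5}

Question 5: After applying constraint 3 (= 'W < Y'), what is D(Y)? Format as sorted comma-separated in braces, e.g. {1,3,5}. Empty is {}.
Constraint 1 (V != U) on D(V)={1,2,3,5,6,7} D(U)={1,3,5,6}: no change
Constraint 2 (W + U = V) on D(W)={1,3,4,5,6,7} D(U)={1,3,5,6} D(V)={1,2,3,5,6,7}: W {1,3,4,5,6,7}->{1,3,4,5,6}; V {1,2,3,5,6,7}->{2,5,6,7}
Constraint 3 (W < Y) on D(W)={1,3,4,5,6} D(Y)={2,4,6}: W {1,3,4,5,6}->{1,3,4,5}
So after constraint 3: D(Y) = {2,4,6}

Answer: {2,4,6}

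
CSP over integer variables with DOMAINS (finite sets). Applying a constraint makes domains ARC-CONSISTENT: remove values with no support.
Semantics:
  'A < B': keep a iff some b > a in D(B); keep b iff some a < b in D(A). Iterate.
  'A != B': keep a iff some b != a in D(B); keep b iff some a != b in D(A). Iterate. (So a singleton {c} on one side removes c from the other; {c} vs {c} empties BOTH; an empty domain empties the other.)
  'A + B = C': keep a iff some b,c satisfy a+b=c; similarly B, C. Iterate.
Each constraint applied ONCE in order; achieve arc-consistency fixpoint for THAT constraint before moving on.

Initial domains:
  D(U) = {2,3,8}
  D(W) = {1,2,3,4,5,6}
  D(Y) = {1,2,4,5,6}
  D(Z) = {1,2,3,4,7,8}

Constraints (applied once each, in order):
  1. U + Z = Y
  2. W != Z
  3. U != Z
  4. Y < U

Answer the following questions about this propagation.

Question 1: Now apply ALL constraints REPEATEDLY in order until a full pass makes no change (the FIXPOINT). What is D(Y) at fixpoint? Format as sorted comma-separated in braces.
pass 0 (initial): D(Y)={1,2,4,5,6}
pass 1: U {2,3,8}->{}; Y {1,2,4,5,6}->{}; Z {1,2,3,4,7,8}->{1,2,3,4}
pass 2: W {1,2,3,4,5,6}->{}; Z {1,2,3,4}->{}
pass 3: no change
Fixpoint after 3 passes: D(Y) = {}

Answer: {}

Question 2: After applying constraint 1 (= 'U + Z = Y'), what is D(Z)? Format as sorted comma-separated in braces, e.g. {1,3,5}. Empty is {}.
Answer: {1,2,3,4}

Derivation:
Constraint 1 (U + Z = Y) on D(U)={2,3,8} D(Z)={1,2,3,4,7,8} D(Y)={1,2,4,5,6}: U {2,3,8}->{2,3}; Z {1,2,3,4,7,8}->{1,2,3,4}; Y {1,2,4,5,6}->{4,5,6}
So after constraint 1: D(Z) = {1,2,3,4}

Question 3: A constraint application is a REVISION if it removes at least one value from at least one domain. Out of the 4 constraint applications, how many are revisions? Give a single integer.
Answer: 2

Derivation:
Constraint 1 (U + Z = Y) on D(U)={2,3,8} D(Z)={1,2,3,4,7,8} D(Y)={1,2,4,5,6}: U {2,3,8}->{2,3}; Z {1,2,3,4,7,8}->{1,2,3,4}; Y {1,2,4,5,6}->{4,5,6} => REVISION
Constraint 2 (W != Z) on D(W)={1,2,3,4,5,6} D(Z)={1,2,3,4}: no change => not a revision
Constraint 3 (U != Z) on D(U)={2,3} D(Z)={1,2,3,4}: no change => not a revision
Constraint 4 (Y < U) on D(Y)={4,5,6} D(U)={2,3}: Y {4,5,6}->{}; U {2,3}->{} => REVISION
Total revisions = 2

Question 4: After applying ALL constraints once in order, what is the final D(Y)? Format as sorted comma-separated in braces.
Constraint 1 (U + Z = Y) on D(U)={2,3,8} D(Z)={1,2,3,4,7,8} D(Y)={1,2,4,5,6}: U {2,3,8}->{2,3}; Z {1,2,3,4,7,8}->{1,2,3,4}; Y {1,2,4,5,6}->{4,5,6}
Constraint 2 (W != Z) on D(W)={1,2,3,4,5,6} D(Z)={1,2,3,4}: no change
Constraint 3 (U != Z) on D(U)={2,3} D(Z)={1,2,3,4}: no change
Constraint 4 (Y < U) on D(Y)={4,5,6} D(U)={2,3}: Y {4,5,6}->{}; U {2,3}->{}
So after all 4 constraints: D(Y) = {}

Answer: {}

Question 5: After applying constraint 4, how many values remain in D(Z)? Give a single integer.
Constraint 1 (U + Z = Y) on D(U)={2,3,8} D(Z)={1,2,3,4,7,8} D(Y)={1,2,4,5,6}: U {2,3,8}->{2,3}; Z {1,2,3,4,7,8}->{1,2,3,4}; Y {1,2,4,5,6}->{4,5,6}
Constraint 2 (W != Z) on D(W)={1,2,3,4,5,6} D(Z)={1,2,3,4}: no change
Constraint 3 (U != Z) on D(U)={2,3} D(Z)={1,2,3,4}: no change
Constraint 4 (Y < U) on D(Y)={4,5,6} D(U)={2,3}: Y {4,5,6}->{}; U {2,3}->{}
So after constraint 4: D(Z)={1,2,3,4}, size = 4

Answer: 4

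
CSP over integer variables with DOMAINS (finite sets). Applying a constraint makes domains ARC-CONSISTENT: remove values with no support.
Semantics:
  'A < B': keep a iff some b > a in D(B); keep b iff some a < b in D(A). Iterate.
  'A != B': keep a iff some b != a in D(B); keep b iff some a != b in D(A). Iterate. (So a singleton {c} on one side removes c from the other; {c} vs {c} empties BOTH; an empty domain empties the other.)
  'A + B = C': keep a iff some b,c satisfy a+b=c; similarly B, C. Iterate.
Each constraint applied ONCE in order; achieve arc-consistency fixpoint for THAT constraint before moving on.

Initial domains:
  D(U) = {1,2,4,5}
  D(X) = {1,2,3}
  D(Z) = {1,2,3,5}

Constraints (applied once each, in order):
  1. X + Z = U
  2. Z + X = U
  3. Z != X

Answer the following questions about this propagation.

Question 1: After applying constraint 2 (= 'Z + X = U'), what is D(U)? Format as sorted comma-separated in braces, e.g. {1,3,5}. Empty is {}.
Answer: {2,4,5}

Derivation:
Constraint 1 (X + Z = U) on D(X)={1,2,3} D(Z)={1,2,3,5} D(U)={1,2,4,5}: Z {1,2,3,5}->{1,2,3}; U {1,2,4,5}->{2,4,5}
Constraint 2 (Z + X = U) on D(Z)={1,2,3} D(X)={1,2,3} D(U)={2,4,5}: no change
So after constraint 2: D(U) = {2,4,5}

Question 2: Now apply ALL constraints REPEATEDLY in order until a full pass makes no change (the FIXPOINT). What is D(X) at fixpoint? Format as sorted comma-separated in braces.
Answer: {1,2,3}

Derivation:
pass 0 (initial): D(X)={1,2,3}
pass 1: U {1,2,4,5}->{2,4,5}; Z {1,2,3,5}->{1,2,3}
pass 2: no change
Fixpoint after 2 passes: D(X) = {1,2,3}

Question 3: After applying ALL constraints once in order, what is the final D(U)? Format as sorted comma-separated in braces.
Constraint 1 (X + Z = U) on D(X)={1,2,3} D(Z)={1,2,3,5} D(U)={1,2,4,5}: Z {1,2,3,5}->{1,2,3}; U {1,2,4,5}->{2,4,5}
Constraint 2 (Z + X = U) on D(Z)={1,2,3} D(X)={1,2,3} D(U)={2,4,5}: no change
Constraint 3 (Z != X) on D(Z)={1,2,3} D(X)={1,2,3}: no change
So after all 3 constraints: D(U) = {2,4,5}

Answer: {2,4,5}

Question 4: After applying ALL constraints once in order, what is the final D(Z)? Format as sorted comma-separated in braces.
Constraint 1 (X + Z = U) on D(X)={1,2,3} D(Z)={1,2,3,5} D(U)={1,2,4,5}: Z {1,2,3,5}->{1,2,3}; U {1,2,4,5}->{2,4,5}
Constraint 2 (Z + X = U) on D(Z)={1,2,3} D(X)={1,2,3} D(U)={2,4,5}: no change
Constraint 3 (Z != X) on D(Z)={1,2,3} D(X)={1,2,3}: no change
So after all 3 constraints: D(Z) = {1,2,3}

Answer: {1,2,3}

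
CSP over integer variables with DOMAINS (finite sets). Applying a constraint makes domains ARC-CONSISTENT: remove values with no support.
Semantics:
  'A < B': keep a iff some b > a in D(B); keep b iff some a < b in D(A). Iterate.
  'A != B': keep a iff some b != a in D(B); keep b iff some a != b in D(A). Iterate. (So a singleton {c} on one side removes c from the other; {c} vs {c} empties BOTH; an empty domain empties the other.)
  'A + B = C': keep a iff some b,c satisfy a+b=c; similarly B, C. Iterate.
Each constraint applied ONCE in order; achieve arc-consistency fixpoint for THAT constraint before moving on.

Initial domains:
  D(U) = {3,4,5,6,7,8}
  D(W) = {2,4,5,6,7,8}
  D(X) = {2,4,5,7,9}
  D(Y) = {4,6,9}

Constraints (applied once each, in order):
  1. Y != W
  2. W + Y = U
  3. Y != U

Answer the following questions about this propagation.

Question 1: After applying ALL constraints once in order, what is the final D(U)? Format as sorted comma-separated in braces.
Constraint 1 (Y != W) on D(Y)={4,6,9} D(W)={2,4,5,6,7,8}: no change
Constraint 2 (W + Y = U) on D(W)={2,4,5,6,7,8} D(Y)={4,6,9} D(U)={3,4,5,6,7,8}: W {2,4,5,6,7,8}->{2,4}; Y {4,6,9}->{4,6}; U {3,4,5,6,7,8}->{6,8}
Constraint 3 (Y != U) on D(Y)={4,6} D(U)={6,8}: no change
So after all 3 constraints: D(U) = {6,8}

Answer: {6,8}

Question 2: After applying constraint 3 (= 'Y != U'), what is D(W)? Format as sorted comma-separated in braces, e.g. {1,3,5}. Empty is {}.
Constraint 1 (Y != W) on D(Y)={4,6,9} D(W)={2,4,5,6,7,8}: no change
Constraint 2 (W + Y = U) on D(W)={2,4,5,6,7,8} D(Y)={4,6,9} D(U)={3,4,5,6,7,8}: W {2,4,5,6,7,8}->{2,4}; Y {4,6,9}->{4,6}; U {3,4,5,6,7,8}->{6,8}
Constraint 3 (Y != U) on D(Y)={4,6} D(U)={6,8}: no change
So after constraint 3: D(W) = {2,4}

Answer: {2,4}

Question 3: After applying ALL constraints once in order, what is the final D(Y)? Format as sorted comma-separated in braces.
Constraint 1 (Y != W) on D(Y)={4,6,9} D(W)={2,4,5,6,7,8}: no change
Constraint 2 (W + Y = U) on D(W)={2,4,5,6,7,8} D(Y)={4,6,9} D(U)={3,4,5,6,7,8}: W {2,4,5,6,7,8}->{2,4}; Y {4,6,9}->{4,6}; U {3,4,5,6,7,8}->{6,8}
Constraint 3 (Y != U) on D(Y)={4,6} D(U)={6,8}: no change
So after all 3 constraints: D(Y) = {4,6}

Answer: {4,6}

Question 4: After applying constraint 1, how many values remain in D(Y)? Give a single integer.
Answer: 3

Derivation:
Constraint 1 (Y != W) on D(Y)={4,6,9} D(W)={2,4,5,6,7,8}: no change
So after constraint 1: D(Y)={4,6,9}, size = 3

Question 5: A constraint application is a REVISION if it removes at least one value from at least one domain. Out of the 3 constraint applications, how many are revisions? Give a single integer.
Answer: 1

Derivation:
Constraint 1 (Y != W) on D(Y)={4,6,9} D(W)={2,4,5,6,7,8}: no change => not a revision
Constraint 2 (W + Y = U) on D(W)={2,4,5,6,7,8} D(Y)={4,6,9} D(U)={3,4,5,6,7,8}: W {2,4,5,6,7,8}->{2,4}; Y {4,6,9}->{4,6}; U {3,4,5,6,7,8}->{6,8} => REVISION
Constraint 3 (Y != U) on D(Y)={4,6} D(U)={6,8}: no change => not a revision
Total revisions = 1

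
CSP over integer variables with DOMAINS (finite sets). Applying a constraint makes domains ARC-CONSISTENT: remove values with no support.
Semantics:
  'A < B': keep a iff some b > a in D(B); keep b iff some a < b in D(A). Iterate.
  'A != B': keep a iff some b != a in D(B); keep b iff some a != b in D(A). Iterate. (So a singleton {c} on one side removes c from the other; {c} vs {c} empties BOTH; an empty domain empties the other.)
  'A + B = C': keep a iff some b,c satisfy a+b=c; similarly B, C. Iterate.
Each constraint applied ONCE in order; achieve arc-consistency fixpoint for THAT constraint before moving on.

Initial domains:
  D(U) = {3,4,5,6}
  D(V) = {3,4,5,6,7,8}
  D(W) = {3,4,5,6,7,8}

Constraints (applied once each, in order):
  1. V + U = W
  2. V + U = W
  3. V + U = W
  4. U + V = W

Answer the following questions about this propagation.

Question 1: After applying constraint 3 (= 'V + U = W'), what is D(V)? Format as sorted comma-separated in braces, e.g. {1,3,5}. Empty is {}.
Answer: {3,4,5}

Derivation:
Constraint 1 (V + U = W) on D(V)={3,4,5,6,7,8} D(U)={3,4,5,6} D(W)={3,4,5,6,7,8}: V {3,4,5,6,7,8}->{3,4,5}; U {3,4,5,6}->{3,4,5}; W {3,4,5,6,7,8}->{6,7,8}
Constraint 2 (V + U = W) on D(V)={3,4,5} D(U)={3,4,5} D(W)={6,7,8}: no change
Constraint 3 (V + U = W) on D(V)={3,4,5} D(U)={3,4,5} D(W)={6,7,8}: no change
So after constraint 3: D(V) = {3,4,5}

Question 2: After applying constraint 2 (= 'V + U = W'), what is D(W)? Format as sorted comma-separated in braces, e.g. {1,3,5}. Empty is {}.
Answer: {6,7,8}

Derivation:
Constraint 1 (V + U = W) on D(V)={3,4,5,6,7,8} D(U)={3,4,5,6} D(W)={3,4,5,6,7,8}: V {3,4,5,6,7,8}->{3,4,5}; U {3,4,5,6}->{3,4,5}; W {3,4,5,6,7,8}->{6,7,8}
Constraint 2 (V + U = W) on D(V)={3,4,5} D(U)={3,4,5} D(W)={6,7,8}: no change
So after constraint 2: D(W) = {6,7,8}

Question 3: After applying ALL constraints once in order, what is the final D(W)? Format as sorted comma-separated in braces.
Answer: {6,7,8}

Derivation:
Constraint 1 (V + U = W) on D(V)={3,4,5,6,7,8} D(U)={3,4,5,6} D(W)={3,4,5,6,7,8}: V {3,4,5,6,7,8}->{3,4,5}; U {3,4,5,6}->{3,4,5}; W {3,4,5,6,7,8}->{6,7,8}
Constraint 2 (V + U = W) on D(V)={3,4,5} D(U)={3,4,5} D(W)={6,7,8}: no change
Constraint 3 (V + U = W) on D(V)={3,4,5} D(U)={3,4,5} D(W)={6,7,8}: no change
Constraint 4 (U + V = W) on D(U)={3,4,5} D(V)={3,4,5} D(W)={6,7,8}: no change
So after all 4 constraints: D(W) = {6,7,8}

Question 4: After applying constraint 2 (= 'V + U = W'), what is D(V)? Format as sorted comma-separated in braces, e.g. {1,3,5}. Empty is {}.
Constraint 1 (V + U = W) on D(V)={3,4,5,6,7,8} D(U)={3,4,5,6} D(W)={3,4,5,6,7,8}: V {3,4,5,6,7,8}->{3,4,5}; U {3,4,5,6}->{3,4,5}; W {3,4,5,6,7,8}->{6,7,8}
Constraint 2 (V + U = W) on D(V)={3,4,5} D(U)={3,4,5} D(W)={6,7,8}: no change
So after constraint 2: D(V) = {3,4,5}

Answer: {3,4,5}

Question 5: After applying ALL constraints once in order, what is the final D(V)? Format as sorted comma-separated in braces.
Constraint 1 (V + U = W) on D(V)={3,4,5,6,7,8} D(U)={3,4,5,6} D(W)={3,4,5,6,7,8}: V {3,4,5,6,7,8}->{3,4,5}; U {3,4,5,6}->{3,4,5}; W {3,4,5,6,7,8}->{6,7,8}
Constraint 2 (V + U = W) on D(V)={3,4,5} D(U)={3,4,5} D(W)={6,7,8}: no change
Constraint 3 (V + U = W) on D(V)={3,4,5} D(U)={3,4,5} D(W)={6,7,8}: no change
Constraint 4 (U + V = W) on D(U)={3,4,5} D(V)={3,4,5} D(W)={6,7,8}: no change
So after all 4 constraints: D(V) = {3,4,5}

Answer: {3,4,5}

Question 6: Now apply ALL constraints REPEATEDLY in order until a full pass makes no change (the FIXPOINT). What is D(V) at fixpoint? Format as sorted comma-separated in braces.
pass 0 (initial): D(V)={3,4,5,6,7,8}
pass 1: U {3,4,5,6}->{3,4,5}; V {3,4,5,6,7,8}->{3,4,5}; W {3,4,5,6,7,8}->{6,7,8}
pass 2: no change
Fixpoint after 2 passes: D(V) = {3,4,5}

Answer: {3,4,5}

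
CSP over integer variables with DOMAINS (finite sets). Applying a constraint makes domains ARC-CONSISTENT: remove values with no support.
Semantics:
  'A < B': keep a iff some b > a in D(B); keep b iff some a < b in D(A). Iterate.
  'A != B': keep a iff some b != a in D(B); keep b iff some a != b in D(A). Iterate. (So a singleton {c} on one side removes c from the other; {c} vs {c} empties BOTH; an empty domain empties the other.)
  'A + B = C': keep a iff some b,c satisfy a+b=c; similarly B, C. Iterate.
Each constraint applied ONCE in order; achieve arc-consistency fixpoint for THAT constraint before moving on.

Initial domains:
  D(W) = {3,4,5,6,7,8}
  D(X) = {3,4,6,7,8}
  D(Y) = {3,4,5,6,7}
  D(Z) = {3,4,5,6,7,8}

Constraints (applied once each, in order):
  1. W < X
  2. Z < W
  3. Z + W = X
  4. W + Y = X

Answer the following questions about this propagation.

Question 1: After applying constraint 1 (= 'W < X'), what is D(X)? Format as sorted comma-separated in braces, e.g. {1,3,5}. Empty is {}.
Constraint 1 (W < X) on D(W)={3,4,5,6,7,8} D(X)={3,4,6,7,8}: W {3,4,5,6,7,8}->{3,4,5,6,7}; X {3,4,6,7,8}->{4,6,7,8}
So after constraint 1: D(X) = {4,6,7,8}

Answer: {4,6,7,8}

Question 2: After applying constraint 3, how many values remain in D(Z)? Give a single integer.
Answer: 2

Derivation:
Constraint 1 (W < X) on D(W)={3,4,5,6,7,8} D(X)={3,4,6,7,8}: W {3,4,5,6,7,8}->{3,4,5,6,7}; X {3,4,6,7,8}->{4,6,7,8}
Constraint 2 (Z < W) on D(Z)={3,4,5,6,7,8} D(W)={3,4,5,6,7}: Z {3,4,5,6,7,8}->{3,4,5,6}; W {3,4,5,6,7}->{4,5,6,7}
Constraint 3 (Z + W = X) on D(Z)={3,4,5,6} D(W)={4,5,6,7} D(X)={4,6,7,8}: Z {3,4,5,6}->{3,4}; W {4,5,6,7}->{4,5}; X {4,6,7,8}->{7,8}
So after constraint 3: D(Z)={3,4}, size = 2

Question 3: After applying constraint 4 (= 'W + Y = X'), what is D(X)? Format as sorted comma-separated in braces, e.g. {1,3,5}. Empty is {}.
Constraint 1 (W < X) on D(W)={3,4,5,6,7,8} D(X)={3,4,6,7,8}: W {3,4,5,6,7,8}->{3,4,5,6,7}; X {3,4,6,7,8}->{4,6,7,8}
Constraint 2 (Z < W) on D(Z)={3,4,5,6,7,8} D(W)={3,4,5,6,7}: Z {3,4,5,6,7,8}->{3,4,5,6}; W {3,4,5,6,7}->{4,5,6,7}
Constraint 3 (Z + W = X) on D(Z)={3,4,5,6} D(W)={4,5,6,7} D(X)={4,6,7,8}: Z {3,4,5,6}->{3,4}; W {4,5,6,7}->{4,5}; X {4,6,7,8}->{7,8}
Constraint 4 (W + Y = X) on D(W)={4,5} D(Y)={3,4,5,6,7} D(X)={7,8}: Y {3,4,5,6,7}->{3,4}
So after constraint 4: D(X) = {7,8}

Answer: {7,8}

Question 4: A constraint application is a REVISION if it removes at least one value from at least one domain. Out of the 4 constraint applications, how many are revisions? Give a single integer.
Constraint 1 (W < X) on D(W)={3,4,5,6,7,8} D(X)={3,4,6,7,8}: W {3,4,5,6,7,8}->{3,4,5,6,7}; X {3,4,6,7,8}->{4,6,7,8} => REVISION
Constraint 2 (Z < W) on D(Z)={3,4,5,6,7,8} D(W)={3,4,5,6,7}: Z {3,4,5,6,7,8}->{3,4,5,6}; W {3,4,5,6,7}->{4,5,6,7} => REVISION
Constraint 3 (Z + W = X) on D(Z)={3,4,5,6} D(W)={4,5,6,7} D(X)={4,6,7,8}: Z {3,4,5,6}->{3,4}; W {4,5,6,7}->{4,5}; X {4,6,7,8}->{7,8} => REVISION
Constraint 4 (W + Y = X) on D(W)={4,5} D(Y)={3,4,5,6,7} D(X)={7,8}: Y {3,4,5,6,7}->{3,4} => REVISION
Total revisions = 4

Answer: 4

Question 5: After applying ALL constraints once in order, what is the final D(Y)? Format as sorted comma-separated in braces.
Constraint 1 (W < X) on D(W)={3,4,5,6,7,8} D(X)={3,4,6,7,8}: W {3,4,5,6,7,8}->{3,4,5,6,7}; X {3,4,6,7,8}->{4,6,7,8}
Constraint 2 (Z < W) on D(Z)={3,4,5,6,7,8} D(W)={3,4,5,6,7}: Z {3,4,5,6,7,8}->{3,4,5,6}; W {3,4,5,6,7}->{4,5,6,7}
Constraint 3 (Z + W = X) on D(Z)={3,4,5,6} D(W)={4,5,6,7} D(X)={4,6,7,8}: Z {3,4,5,6}->{3,4}; W {4,5,6,7}->{4,5}; X {4,6,7,8}->{7,8}
Constraint 4 (W + Y = X) on D(W)={4,5} D(Y)={3,4,5,6,7} D(X)={7,8}: Y {3,4,5,6,7}->{3,4}
So after all 4 constraints: D(Y) = {3,4}

Answer: {3,4}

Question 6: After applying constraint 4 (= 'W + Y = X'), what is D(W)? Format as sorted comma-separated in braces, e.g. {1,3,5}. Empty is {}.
Answer: {4,5}

Derivation:
Constraint 1 (W < X) on D(W)={3,4,5,6,7,8} D(X)={3,4,6,7,8}: W {3,4,5,6,7,8}->{3,4,5,6,7}; X {3,4,6,7,8}->{4,6,7,8}
Constraint 2 (Z < W) on D(Z)={3,4,5,6,7,8} D(W)={3,4,5,6,7}: Z {3,4,5,6,7,8}->{3,4,5,6}; W {3,4,5,6,7}->{4,5,6,7}
Constraint 3 (Z + W = X) on D(Z)={3,4,5,6} D(W)={4,5,6,7} D(X)={4,6,7,8}: Z {3,4,5,6}->{3,4}; W {4,5,6,7}->{4,5}; X {4,6,7,8}->{7,8}
Constraint 4 (W + Y = X) on D(W)={4,5} D(Y)={3,4,5,6,7} D(X)={7,8}: Y {3,4,5,6,7}->{3,4}
So after constraint 4: D(W) = {4,5}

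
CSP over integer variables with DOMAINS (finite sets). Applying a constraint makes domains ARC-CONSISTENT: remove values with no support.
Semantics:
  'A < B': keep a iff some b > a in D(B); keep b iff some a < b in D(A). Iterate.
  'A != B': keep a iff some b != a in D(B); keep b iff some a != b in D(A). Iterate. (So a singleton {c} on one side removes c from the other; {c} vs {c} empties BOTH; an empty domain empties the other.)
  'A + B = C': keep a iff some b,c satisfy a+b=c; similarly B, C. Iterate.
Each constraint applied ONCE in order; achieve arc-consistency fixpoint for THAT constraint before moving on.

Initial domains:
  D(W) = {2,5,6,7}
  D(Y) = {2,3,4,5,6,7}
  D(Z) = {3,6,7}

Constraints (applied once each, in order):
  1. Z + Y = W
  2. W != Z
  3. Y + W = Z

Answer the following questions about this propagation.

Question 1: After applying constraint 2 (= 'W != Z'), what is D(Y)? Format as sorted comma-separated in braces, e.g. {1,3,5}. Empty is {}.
Constraint 1 (Z + Y = W) on D(Z)={3,6,7} D(Y)={2,3,4,5,6,7} D(W)={2,5,6,7}: Z {3,6,7}->{3}; Y {2,3,4,5,6,7}->{2,3,4}; W {2,5,6,7}->{5,6,7}
Constraint 2 (W != Z) on D(W)={5,6,7} D(Z)={3}: no change
So after constraint 2: D(Y) = {2,3,4}

Answer: {2,3,4}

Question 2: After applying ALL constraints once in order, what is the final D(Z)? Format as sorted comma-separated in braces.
Constraint 1 (Z + Y = W) on D(Z)={3,6,7} D(Y)={2,3,4,5,6,7} D(W)={2,5,6,7}: Z {3,6,7}->{3}; Y {2,3,4,5,6,7}->{2,3,4}; W {2,5,6,7}->{5,6,7}
Constraint 2 (W != Z) on D(W)={5,6,7} D(Z)={3}: no change
Constraint 3 (Y + W = Z) on D(Y)={2,3,4} D(W)={5,6,7} D(Z)={3}: Y {2,3,4}->{}; W {5,6,7}->{}; Z {3}->{}
So after all 3 constraints: D(Z) = {}

Answer: {}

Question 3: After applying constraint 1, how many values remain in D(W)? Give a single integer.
Constraint 1 (Z + Y = W) on D(Z)={3,6,7} D(Y)={2,3,4,5,6,7} D(W)={2,5,6,7}: Z {3,6,7}->{3}; Y {2,3,4,5,6,7}->{2,3,4}; W {2,5,6,7}->{5,6,7}
So after constraint 1: D(W)={5,6,7}, size = 3

Answer: 3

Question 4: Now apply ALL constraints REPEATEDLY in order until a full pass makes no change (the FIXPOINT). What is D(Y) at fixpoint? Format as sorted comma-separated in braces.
pass 0 (initial): D(Y)={2,3,4,5,6,7}
pass 1: W {2,5,6,7}->{}; Y {2,3,4,5,6,7}->{}; Z {3,6,7}->{}
pass 2: no change
Fixpoint after 2 passes: D(Y) = {}

Answer: {}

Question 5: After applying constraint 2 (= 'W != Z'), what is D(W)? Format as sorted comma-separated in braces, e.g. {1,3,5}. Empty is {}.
Answer: {5,6,7}

Derivation:
Constraint 1 (Z + Y = W) on D(Z)={3,6,7} D(Y)={2,3,4,5,6,7} D(W)={2,5,6,7}: Z {3,6,7}->{3}; Y {2,3,4,5,6,7}->{2,3,4}; W {2,5,6,7}->{5,6,7}
Constraint 2 (W != Z) on D(W)={5,6,7} D(Z)={3}: no change
So after constraint 2: D(W) = {5,6,7}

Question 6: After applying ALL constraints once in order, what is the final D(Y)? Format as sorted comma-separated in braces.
Answer: {}

Derivation:
Constraint 1 (Z + Y = W) on D(Z)={3,6,7} D(Y)={2,3,4,5,6,7} D(W)={2,5,6,7}: Z {3,6,7}->{3}; Y {2,3,4,5,6,7}->{2,3,4}; W {2,5,6,7}->{5,6,7}
Constraint 2 (W != Z) on D(W)={5,6,7} D(Z)={3}: no change
Constraint 3 (Y + W = Z) on D(Y)={2,3,4} D(W)={5,6,7} D(Z)={3}: Y {2,3,4}->{}; W {5,6,7}->{}; Z {3}->{}
So after all 3 constraints: D(Y) = {}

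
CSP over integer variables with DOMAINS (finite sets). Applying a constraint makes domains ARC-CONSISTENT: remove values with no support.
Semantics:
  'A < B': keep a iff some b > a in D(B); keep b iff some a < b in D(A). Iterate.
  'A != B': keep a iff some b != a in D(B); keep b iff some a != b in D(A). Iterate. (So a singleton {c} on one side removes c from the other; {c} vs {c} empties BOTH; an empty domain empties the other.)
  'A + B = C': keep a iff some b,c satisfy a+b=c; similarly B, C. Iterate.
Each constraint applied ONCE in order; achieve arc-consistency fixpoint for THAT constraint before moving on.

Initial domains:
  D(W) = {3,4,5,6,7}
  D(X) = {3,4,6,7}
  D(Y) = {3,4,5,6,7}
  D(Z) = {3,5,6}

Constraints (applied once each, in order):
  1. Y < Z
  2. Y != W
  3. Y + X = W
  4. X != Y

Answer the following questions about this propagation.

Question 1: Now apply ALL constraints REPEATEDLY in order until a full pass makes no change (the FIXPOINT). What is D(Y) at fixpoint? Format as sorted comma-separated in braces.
pass 0 (initial): D(Y)={3,4,5,6,7}
pass 1: W {3,4,5,6,7}->{6,7}; X {3,4,6,7}->{3,4}; Y {3,4,5,6,7}->{3,4}; Z {3,5,6}->{5,6}
pass 2: no change
Fixpoint after 2 passes: D(Y) = {3,4}

Answer: {3,4}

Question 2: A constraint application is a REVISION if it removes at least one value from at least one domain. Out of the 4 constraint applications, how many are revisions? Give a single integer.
Constraint 1 (Y < Z) on D(Y)={3,4,5,6,7} D(Z)={3,5,6}: Y {3,4,5,6,7}->{3,4,5}; Z {3,5,6}->{5,6} => REVISION
Constraint 2 (Y != W) on D(Y)={3,4,5} D(W)={3,4,5,6,7}: no change => not a revision
Constraint 3 (Y + X = W) on D(Y)={3,4,5} D(X)={3,4,6,7} D(W)={3,4,5,6,7}: Y {3,4,5}->{3,4}; X {3,4,6,7}->{3,4}; W {3,4,5,6,7}->{6,7} => REVISION
Constraint 4 (X != Y) on D(X)={3,4} D(Y)={3,4}: no change => not a revision
Total revisions = 2

Answer: 2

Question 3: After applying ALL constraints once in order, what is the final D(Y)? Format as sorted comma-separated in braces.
Constraint 1 (Y < Z) on D(Y)={3,4,5,6,7} D(Z)={3,5,6}: Y {3,4,5,6,7}->{3,4,5}; Z {3,5,6}->{5,6}
Constraint 2 (Y != W) on D(Y)={3,4,5} D(W)={3,4,5,6,7}: no change
Constraint 3 (Y + X = W) on D(Y)={3,4,5} D(X)={3,4,6,7} D(W)={3,4,5,6,7}: Y {3,4,5}->{3,4}; X {3,4,6,7}->{3,4}; W {3,4,5,6,7}->{6,7}
Constraint 4 (X != Y) on D(X)={3,4} D(Y)={3,4}: no change
So after all 4 constraints: D(Y) = {3,4}

Answer: {3,4}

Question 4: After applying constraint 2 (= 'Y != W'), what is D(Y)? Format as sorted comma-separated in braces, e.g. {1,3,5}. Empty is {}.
Constraint 1 (Y < Z) on D(Y)={3,4,5,6,7} D(Z)={3,5,6}: Y {3,4,5,6,7}->{3,4,5}; Z {3,5,6}->{5,6}
Constraint 2 (Y != W) on D(Y)={3,4,5} D(W)={3,4,5,6,7}: no change
So after constraint 2: D(Y) = {3,4,5}

Answer: {3,4,5}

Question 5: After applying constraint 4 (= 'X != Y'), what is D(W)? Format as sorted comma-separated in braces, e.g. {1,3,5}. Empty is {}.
Answer: {6,7}

Derivation:
Constraint 1 (Y < Z) on D(Y)={3,4,5,6,7} D(Z)={3,5,6}: Y {3,4,5,6,7}->{3,4,5}; Z {3,5,6}->{5,6}
Constraint 2 (Y != W) on D(Y)={3,4,5} D(W)={3,4,5,6,7}: no change
Constraint 3 (Y + X = W) on D(Y)={3,4,5} D(X)={3,4,6,7} D(W)={3,4,5,6,7}: Y {3,4,5}->{3,4}; X {3,4,6,7}->{3,4}; W {3,4,5,6,7}->{6,7}
Constraint 4 (X != Y) on D(X)={3,4} D(Y)={3,4}: no change
So after constraint 4: D(W) = {6,7}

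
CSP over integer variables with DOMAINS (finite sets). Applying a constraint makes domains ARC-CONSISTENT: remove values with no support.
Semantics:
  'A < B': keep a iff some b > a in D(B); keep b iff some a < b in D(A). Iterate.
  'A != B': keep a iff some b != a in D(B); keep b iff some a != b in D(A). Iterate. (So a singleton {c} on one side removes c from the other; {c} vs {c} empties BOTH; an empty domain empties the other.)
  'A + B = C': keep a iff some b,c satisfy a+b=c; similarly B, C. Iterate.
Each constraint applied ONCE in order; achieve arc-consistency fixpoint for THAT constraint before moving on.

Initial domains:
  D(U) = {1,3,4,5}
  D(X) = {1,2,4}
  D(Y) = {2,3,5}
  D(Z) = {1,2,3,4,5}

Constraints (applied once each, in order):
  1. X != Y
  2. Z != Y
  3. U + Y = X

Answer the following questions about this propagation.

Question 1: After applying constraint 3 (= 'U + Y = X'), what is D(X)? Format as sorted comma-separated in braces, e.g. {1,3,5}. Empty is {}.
Answer: {4}

Derivation:
Constraint 1 (X != Y) on D(X)={1,2,4} D(Y)={2,3,5}: no change
Constraint 2 (Z != Y) on D(Z)={1,2,3,4,5} D(Y)={2,3,5}: no change
Constraint 3 (U + Y = X) on D(U)={1,3,4,5} D(Y)={2,3,5} D(X)={1,2,4}: U {1,3,4,5}->{1}; Y {2,3,5}->{3}; X {1,2,4}->{4}
So after constraint 3: D(X) = {4}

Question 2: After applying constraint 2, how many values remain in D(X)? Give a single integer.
Constraint 1 (X != Y) on D(X)={1,2,4} D(Y)={2,3,5}: no change
Constraint 2 (Z != Y) on D(Z)={1,2,3,4,5} D(Y)={2,3,5}: no change
So after constraint 2: D(X)={1,2,4}, size = 3

Answer: 3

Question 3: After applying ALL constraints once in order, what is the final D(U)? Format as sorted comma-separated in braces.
Answer: {1}

Derivation:
Constraint 1 (X != Y) on D(X)={1,2,4} D(Y)={2,3,5}: no change
Constraint 2 (Z != Y) on D(Z)={1,2,3,4,5} D(Y)={2,3,5}: no change
Constraint 3 (U + Y = X) on D(U)={1,3,4,5} D(Y)={2,3,5} D(X)={1,2,4}: U {1,3,4,5}->{1}; Y {2,3,5}->{3}; X {1,2,4}->{4}
So after all 3 constraints: D(U) = {1}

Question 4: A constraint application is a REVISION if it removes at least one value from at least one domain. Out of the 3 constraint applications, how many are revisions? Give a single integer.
Answer: 1

Derivation:
Constraint 1 (X != Y) on D(X)={1,2,4} D(Y)={2,3,5}: no change => not a revision
Constraint 2 (Z != Y) on D(Z)={1,2,3,4,5} D(Y)={2,3,5}: no change => not a revision
Constraint 3 (U + Y = X) on D(U)={1,3,4,5} D(Y)={2,3,5} D(X)={1,2,4}: U {1,3,4,5}->{1}; Y {2,3,5}->{3}; X {1,2,4}->{4} => REVISION
Total revisions = 1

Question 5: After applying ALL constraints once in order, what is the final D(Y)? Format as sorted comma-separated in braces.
Answer: {3}

Derivation:
Constraint 1 (X != Y) on D(X)={1,2,4} D(Y)={2,3,5}: no change
Constraint 2 (Z != Y) on D(Z)={1,2,3,4,5} D(Y)={2,3,5}: no change
Constraint 3 (U + Y = X) on D(U)={1,3,4,5} D(Y)={2,3,5} D(X)={1,2,4}: U {1,3,4,5}->{1}; Y {2,3,5}->{3}; X {1,2,4}->{4}
So after all 3 constraints: D(Y) = {3}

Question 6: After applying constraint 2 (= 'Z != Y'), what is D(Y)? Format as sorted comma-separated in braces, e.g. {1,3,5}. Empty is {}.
Answer: {2,3,5}

Derivation:
Constraint 1 (X != Y) on D(X)={1,2,4} D(Y)={2,3,5}: no change
Constraint 2 (Z != Y) on D(Z)={1,2,3,4,5} D(Y)={2,3,5}: no change
So after constraint 2: D(Y) = {2,3,5}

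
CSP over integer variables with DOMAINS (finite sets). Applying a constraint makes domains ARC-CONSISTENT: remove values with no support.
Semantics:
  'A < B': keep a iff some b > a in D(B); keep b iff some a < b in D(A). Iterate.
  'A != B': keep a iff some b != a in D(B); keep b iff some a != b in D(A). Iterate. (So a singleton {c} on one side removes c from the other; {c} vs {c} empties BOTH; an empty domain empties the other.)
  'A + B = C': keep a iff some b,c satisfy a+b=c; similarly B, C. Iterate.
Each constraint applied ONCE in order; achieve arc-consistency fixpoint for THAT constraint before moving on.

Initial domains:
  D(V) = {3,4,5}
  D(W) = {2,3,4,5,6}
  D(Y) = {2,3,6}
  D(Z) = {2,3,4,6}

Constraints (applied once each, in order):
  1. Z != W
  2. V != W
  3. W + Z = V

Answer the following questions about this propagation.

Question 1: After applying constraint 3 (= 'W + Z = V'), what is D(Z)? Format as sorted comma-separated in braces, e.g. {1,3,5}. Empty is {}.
Constraint 1 (Z != W) on D(Z)={2,3,4,6} D(W)={2,3,4,5,6}: no change
Constraint 2 (V != W) on D(V)={3,4,5} D(W)={2,3,4,5,6}: no change
Constraint 3 (W + Z = V) on D(W)={2,3,4,5,6} D(Z)={2,3,4,6} D(V)={3,4,5}: W {2,3,4,5,6}->{2,3}; Z {2,3,4,6}->{2,3}; V {3,4,5}->{4,5}
So after constraint 3: D(Z) = {2,3}

Answer: {2,3}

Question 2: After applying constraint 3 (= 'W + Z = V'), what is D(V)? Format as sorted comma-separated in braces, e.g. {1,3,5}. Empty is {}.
Constraint 1 (Z != W) on D(Z)={2,3,4,6} D(W)={2,3,4,5,6}: no change
Constraint 2 (V != W) on D(V)={3,4,5} D(W)={2,3,4,5,6}: no change
Constraint 3 (W + Z = V) on D(W)={2,3,4,5,6} D(Z)={2,3,4,6} D(V)={3,4,5}: W {2,3,4,5,6}->{2,3}; Z {2,3,4,6}->{2,3}; V {3,4,5}->{4,5}
So after constraint 3: D(V) = {4,5}

Answer: {4,5}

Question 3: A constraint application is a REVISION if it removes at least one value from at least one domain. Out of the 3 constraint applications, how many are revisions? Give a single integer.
Answer: 1

Derivation:
Constraint 1 (Z != W) on D(Z)={2,3,4,6} D(W)={2,3,4,5,6}: no change => not a revision
Constraint 2 (V != W) on D(V)={3,4,5} D(W)={2,3,4,5,6}: no change => not a revision
Constraint 3 (W + Z = V) on D(W)={2,3,4,5,6} D(Z)={2,3,4,6} D(V)={3,4,5}: W {2,3,4,5,6}->{2,3}; Z {2,3,4,6}->{2,3}; V {3,4,5}->{4,5} => REVISION
Total revisions = 1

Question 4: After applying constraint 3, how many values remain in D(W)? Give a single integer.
Answer: 2

Derivation:
Constraint 1 (Z != W) on D(Z)={2,3,4,6} D(W)={2,3,4,5,6}: no change
Constraint 2 (V != W) on D(V)={3,4,5} D(W)={2,3,4,5,6}: no change
Constraint 3 (W + Z = V) on D(W)={2,3,4,5,6} D(Z)={2,3,4,6} D(V)={3,4,5}: W {2,3,4,5,6}->{2,3}; Z {2,3,4,6}->{2,3}; V {3,4,5}->{4,5}
So after constraint 3: D(W)={2,3}, size = 2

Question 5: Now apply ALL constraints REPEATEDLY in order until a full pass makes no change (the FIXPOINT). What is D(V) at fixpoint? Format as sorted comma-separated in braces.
pass 0 (initial): D(V)={3,4,5}
pass 1: V {3,4,5}->{4,5}; W {2,3,4,5,6}->{2,3}; Z {2,3,4,6}->{2,3}
pass 2: no change
Fixpoint after 2 passes: D(V) = {4,5}

Answer: {4,5}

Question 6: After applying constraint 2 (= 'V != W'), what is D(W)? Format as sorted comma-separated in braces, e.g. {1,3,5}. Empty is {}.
Answer: {2,3,4,5,6}

Derivation:
Constraint 1 (Z != W) on D(Z)={2,3,4,6} D(W)={2,3,4,5,6}: no change
Constraint 2 (V != W) on D(V)={3,4,5} D(W)={2,3,4,5,6}: no change
So after constraint 2: D(W) = {2,3,4,5,6}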